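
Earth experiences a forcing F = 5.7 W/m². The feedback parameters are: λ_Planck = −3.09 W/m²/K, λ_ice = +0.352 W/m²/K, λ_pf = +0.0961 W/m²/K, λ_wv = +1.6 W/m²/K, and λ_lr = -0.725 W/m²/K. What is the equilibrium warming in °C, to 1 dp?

3.2 °C

Net feedback parameter λ = (−3.09) + (+0.352) + (+0.0961) + (+1.6) + (-0.725) = -1.7669 W/m²/K.
ΔT = −F/λ = −5.7/(-1.7669) = 3.2 °C.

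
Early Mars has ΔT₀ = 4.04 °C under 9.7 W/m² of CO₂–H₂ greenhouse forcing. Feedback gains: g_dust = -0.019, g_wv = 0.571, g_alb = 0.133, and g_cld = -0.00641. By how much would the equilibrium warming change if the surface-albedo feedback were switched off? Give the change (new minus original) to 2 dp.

-3.68 °C

Original: g = 0.67859, ΔT = 4.04/(1−0.67859) = 12.5696 °C.
Without surface-albedo: g' = 0.54559, ΔT' = 4.04/(1−0.54559) = 8.8906 °C.
Change = 8.8906 − 12.5696 = -3.68 °C.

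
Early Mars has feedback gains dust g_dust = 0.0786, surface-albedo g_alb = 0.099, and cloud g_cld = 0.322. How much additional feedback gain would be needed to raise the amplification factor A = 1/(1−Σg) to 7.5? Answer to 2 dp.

Current total gain = 0.4996.
Target gain for A = 7.5: g* = 1 − 1/7.5 = 0.8667.
Additional gain needed = 0.8667 − 0.4996 = 0.37.

0.37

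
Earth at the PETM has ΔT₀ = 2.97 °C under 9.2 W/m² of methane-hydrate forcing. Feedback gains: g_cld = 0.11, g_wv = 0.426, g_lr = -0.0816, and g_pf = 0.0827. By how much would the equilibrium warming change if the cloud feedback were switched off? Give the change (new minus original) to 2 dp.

Original: g = 0.5371, ΔT = 2.97/(1−0.5371) = 6.4161 °C.
Without cloud: g' = 0.4271, ΔT' = 2.97/(1−0.4271) = 5.1842 °C.
Change = 5.1842 − 6.4161 = -1.23 °C.

-1.23 °C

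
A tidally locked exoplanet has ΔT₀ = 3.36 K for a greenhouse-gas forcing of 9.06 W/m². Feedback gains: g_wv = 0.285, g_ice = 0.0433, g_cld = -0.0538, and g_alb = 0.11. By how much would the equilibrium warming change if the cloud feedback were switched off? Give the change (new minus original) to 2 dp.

Original: g = 0.3845, ΔT = 3.36/(1−0.3845) = 5.4590 K.
Without cloud: g' = 0.4383, ΔT' = 3.36/(1−0.4383) = 5.9818 K.
Change = 5.9818 − 5.4590 = 0.52 K.

0.52 K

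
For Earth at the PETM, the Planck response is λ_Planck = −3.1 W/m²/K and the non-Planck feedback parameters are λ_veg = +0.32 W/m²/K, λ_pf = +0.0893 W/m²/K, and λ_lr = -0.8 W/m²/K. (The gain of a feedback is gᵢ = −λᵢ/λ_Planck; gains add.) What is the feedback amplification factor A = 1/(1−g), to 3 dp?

0.888

Convert to gains: g_veg = 0.32/3.1 = 0.1032; g_pf = 0.0893/3.1 = 0.02881; g_lr = -0.8/3.1 = -0.2581.
Total gain g = -0.12609.
A = 1/(1 + 0.12609) = 0.888.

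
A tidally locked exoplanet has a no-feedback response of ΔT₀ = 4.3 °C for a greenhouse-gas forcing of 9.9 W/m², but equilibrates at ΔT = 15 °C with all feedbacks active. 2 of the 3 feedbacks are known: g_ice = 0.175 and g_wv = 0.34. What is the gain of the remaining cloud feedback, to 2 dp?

Amplification A = ΔT/ΔT₀ = 15/4.3 = 3.488.
Total gain g = 1 − 1/A = 1 − 1/3.488 = 0.7133.
Known gains sum to 0.175 + 0.34 = 0.515.
g_cld = 0.7133 − 0.515 = 0.20.

0.20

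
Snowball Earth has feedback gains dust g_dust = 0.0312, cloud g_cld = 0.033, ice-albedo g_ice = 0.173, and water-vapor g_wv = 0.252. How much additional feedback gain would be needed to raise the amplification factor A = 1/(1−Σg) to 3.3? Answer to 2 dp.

Current total gain = 0.4892.
Target gain for A = 3.3: g* = 1 − 1/3.3 = 0.697.
Additional gain needed = 0.697 − 0.4892 = 0.21.

0.21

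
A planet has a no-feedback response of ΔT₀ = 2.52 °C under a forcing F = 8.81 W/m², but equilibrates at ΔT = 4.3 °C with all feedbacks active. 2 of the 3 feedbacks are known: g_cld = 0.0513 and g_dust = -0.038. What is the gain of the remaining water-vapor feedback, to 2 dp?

0.40

Amplification A = ΔT/ΔT₀ = 4.3/2.52 = 1.706.
Total gain g = 1 − 1/A = 1 − 1/1.706 = 0.4138.
Known gains sum to 0.0513 − 0.038 = 0.0133.
g_wv = 0.4138 − 0.0133 = 0.40.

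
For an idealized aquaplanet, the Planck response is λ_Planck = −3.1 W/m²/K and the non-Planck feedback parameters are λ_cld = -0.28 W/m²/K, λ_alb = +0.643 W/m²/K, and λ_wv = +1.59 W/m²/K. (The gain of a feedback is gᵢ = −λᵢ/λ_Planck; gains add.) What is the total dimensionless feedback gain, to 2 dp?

0.63

Convert to gains: g_cld = -0.28/3.1 = -0.09032; g_alb = 0.643/3.1 = 0.2074; g_wv = 1.59/3.1 = 0.5129.
Total gain g = 0.62998.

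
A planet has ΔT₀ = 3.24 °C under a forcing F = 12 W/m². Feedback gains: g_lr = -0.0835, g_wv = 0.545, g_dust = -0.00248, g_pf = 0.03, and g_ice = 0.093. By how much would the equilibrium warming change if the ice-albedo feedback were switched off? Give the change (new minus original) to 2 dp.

-1.41 °C

Original: g = 0.58202, ΔT = 3.24/(1−0.58202) = 7.7516 °C.
Without ice-albedo: g' = 0.48902, ΔT' = 3.24/(1−0.48902) = 6.3408 °C.
Change = 6.3408 − 7.7516 = -1.41 °C.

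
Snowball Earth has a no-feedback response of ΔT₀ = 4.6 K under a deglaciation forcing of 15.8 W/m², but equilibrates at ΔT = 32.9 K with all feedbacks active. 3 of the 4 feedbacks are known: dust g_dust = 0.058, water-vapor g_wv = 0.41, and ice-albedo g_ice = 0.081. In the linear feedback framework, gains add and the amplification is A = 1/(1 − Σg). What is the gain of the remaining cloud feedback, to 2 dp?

0.31

Amplification A = ΔT/ΔT₀ = 32.9/4.6 = 7.152.
Total gain g = 1 − 1/A = 1 − 1/7.152 = 0.8602.
Known gains sum to 0.058 + 0.41 + 0.081 = 0.549.
g_cld = 0.8602 − 0.549 = 0.31.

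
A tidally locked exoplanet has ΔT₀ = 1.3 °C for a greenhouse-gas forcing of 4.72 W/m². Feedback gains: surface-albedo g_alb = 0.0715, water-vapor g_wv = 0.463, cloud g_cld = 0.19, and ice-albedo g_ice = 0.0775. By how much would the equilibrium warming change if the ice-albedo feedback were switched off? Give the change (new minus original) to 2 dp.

-1.85 °C

Original: g = 0.802, ΔT = 1.3/(1−0.802) = 6.5657 °C.
Without ice-albedo: g' = 0.7245, ΔT' = 1.3/(1−0.7245) = 4.7187 °C.
Change = 4.7187 − 6.5657 = -1.85 °C.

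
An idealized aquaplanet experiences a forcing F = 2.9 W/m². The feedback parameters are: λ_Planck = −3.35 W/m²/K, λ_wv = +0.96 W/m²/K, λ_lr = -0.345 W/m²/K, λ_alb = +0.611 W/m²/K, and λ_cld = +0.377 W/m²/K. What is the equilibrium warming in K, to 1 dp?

Net feedback parameter λ = (−3.35) + (+0.96) + (-0.345) + (+0.611) + (+0.377) = -1.747 W/m²/K.
ΔT = −F/λ = −2.9/(-1.747) = 1.7 K.

1.7 K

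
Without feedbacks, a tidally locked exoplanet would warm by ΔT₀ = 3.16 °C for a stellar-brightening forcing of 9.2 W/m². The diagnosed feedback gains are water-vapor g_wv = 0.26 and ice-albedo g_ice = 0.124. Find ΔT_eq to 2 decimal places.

Total gain g = 0.26 + 0.124 = 0.384.
Amplification A = 1/(1 − 0.384) = 1.623.
ΔT = 3.16 × 1.623 = 5.13 °C.

5.13 °C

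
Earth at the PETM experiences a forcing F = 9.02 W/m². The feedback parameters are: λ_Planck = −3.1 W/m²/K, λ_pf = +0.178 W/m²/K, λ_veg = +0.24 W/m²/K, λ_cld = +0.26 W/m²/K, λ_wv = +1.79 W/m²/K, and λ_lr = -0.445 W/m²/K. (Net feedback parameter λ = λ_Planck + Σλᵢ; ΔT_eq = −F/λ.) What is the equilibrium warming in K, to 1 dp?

8.4 K

Net feedback parameter λ = (−3.1) + (+0.178) + (+0.24) + (+0.26) + (+1.79) + (-0.445) = -1.077 W/m²/K.
ΔT = −F/λ = −9.02/(-1.077) = 8.4 K.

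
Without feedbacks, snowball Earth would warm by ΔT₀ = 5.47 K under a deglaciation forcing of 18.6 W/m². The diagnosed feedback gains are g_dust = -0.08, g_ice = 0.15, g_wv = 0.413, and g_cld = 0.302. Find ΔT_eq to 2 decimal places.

25.44 K

Total gain g = -0.08 + 0.15 + 0.413 + 0.302 = 0.785.
Amplification A = 1/(1 − 0.785) = 4.651.
ΔT = 5.47 × 4.651 = 25.44 K.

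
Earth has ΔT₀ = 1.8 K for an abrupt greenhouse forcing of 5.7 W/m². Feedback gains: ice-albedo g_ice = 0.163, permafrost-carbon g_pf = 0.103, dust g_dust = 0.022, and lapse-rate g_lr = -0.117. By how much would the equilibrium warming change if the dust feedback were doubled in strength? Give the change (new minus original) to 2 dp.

Original: g = 0.171, ΔT = 1.8/(1−0.171) = 2.1713 K.
With doubled dust: g' = 0.193, ΔT' = 1.8/(1−0.193) = 2.2305 K.
Change = 2.2305 − 2.1713 = 0.06 K.

0.06 K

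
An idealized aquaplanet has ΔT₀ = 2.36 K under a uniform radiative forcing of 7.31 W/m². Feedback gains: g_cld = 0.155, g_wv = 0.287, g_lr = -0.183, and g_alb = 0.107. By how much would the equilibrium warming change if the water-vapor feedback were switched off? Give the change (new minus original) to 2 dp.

-1.16 K

Original: g = 0.366, ΔT = 2.36/(1−0.366) = 3.7224 K.
Without water-vapor: g' = 0.079, ΔT' = 2.36/(1−0.079) = 2.5624 K.
Change = 2.5624 − 3.7224 = -1.16 K.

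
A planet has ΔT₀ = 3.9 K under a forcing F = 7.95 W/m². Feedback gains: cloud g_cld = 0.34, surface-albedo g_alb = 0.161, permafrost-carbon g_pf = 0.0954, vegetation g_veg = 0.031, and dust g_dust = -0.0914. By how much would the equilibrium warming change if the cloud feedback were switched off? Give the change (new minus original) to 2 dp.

-3.55 K

Original: g = 0.536, ΔT = 3.9/(1−0.536) = 8.4052 K.
Without cloud: g' = 0.196, ΔT' = 3.9/(1−0.196) = 4.8507 K.
Change = 4.8507 − 8.4052 = -3.55 K.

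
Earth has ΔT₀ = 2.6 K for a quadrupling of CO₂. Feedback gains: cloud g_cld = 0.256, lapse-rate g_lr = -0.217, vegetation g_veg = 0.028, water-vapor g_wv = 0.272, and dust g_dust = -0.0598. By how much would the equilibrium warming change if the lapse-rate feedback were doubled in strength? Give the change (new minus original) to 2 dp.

Original: g = 0.2792, ΔT = 2.6/(1−0.2792) = 3.6071 K.
With doubled lapse-rate: g' = 0.0622, ΔT' = 2.6/(1−0.0622) = 2.7724 K.
Change = 2.7724 − 3.6071 = -0.83 K.

-0.83 K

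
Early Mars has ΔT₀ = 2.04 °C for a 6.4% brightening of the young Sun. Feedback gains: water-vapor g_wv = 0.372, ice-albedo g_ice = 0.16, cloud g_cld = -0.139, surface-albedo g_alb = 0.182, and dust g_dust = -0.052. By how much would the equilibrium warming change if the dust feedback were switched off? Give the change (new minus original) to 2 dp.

0.52 °C

Original: g = 0.523, ΔT = 2.04/(1−0.523) = 4.2767 °C.
Without dust: g' = 0.575, ΔT' = 2.04/(1−0.575) = 4.8000 °C.
Change = 4.8000 − 4.2767 = 0.52 °C.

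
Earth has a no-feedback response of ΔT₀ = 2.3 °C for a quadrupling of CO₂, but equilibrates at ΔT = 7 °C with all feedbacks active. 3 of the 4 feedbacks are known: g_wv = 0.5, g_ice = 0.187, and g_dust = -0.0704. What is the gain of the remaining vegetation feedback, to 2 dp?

Amplification A = ΔT/ΔT₀ = 7/2.3 = 3.043.
Total gain g = 1 − 1/A = 1 − 1/3.043 = 0.6714.
Known gains sum to 0.5 + 0.187 − 0.0704 = 0.6166.
g_veg = 0.6714 − 0.6166 = 0.05.

0.05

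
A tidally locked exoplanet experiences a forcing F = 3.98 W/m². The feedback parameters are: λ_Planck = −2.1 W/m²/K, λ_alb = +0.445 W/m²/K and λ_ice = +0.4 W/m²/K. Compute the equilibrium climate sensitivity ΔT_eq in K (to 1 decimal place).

Net feedback parameter λ = (−2.1) + (+0.445) + (+0.4) = -1.255 W/m²/K.
ΔT = −F/λ = −3.98/(-1.255) = 3.2 K.

3.2 K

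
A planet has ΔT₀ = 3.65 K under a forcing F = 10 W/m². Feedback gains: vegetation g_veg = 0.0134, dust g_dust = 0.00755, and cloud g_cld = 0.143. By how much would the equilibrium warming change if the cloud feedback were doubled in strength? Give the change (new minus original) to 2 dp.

0.90 K

Original: g = 0.16395, ΔT = 3.65/(1−0.16395) = 4.3658 K.
With doubled cloud: g' = 0.30695, ΔT' = 3.65/(1−0.30695) = 5.2666 K.
Change = 5.2666 − 4.3658 = 0.90 K.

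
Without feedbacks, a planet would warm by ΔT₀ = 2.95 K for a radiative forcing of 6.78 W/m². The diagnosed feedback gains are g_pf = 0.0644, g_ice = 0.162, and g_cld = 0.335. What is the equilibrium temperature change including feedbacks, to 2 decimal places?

6.73 K

Total gain g = 0.0644 + 0.162 + 0.335 = 0.5614.
Amplification A = 1/(1 − 0.5614) = 2.28.
ΔT = 2.95 × 2.28 = 6.73 K.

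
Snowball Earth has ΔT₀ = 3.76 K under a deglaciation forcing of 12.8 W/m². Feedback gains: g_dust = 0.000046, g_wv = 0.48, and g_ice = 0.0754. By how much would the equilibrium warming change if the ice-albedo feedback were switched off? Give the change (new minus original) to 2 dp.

-1.23 K

Original: g = 0.555446, ΔT = 3.76/(1−0.555446) = 8.4579 K.
Without ice-albedo: g' = 0.480046, ΔT' = 3.76/(1−0.480046) = 7.2314 K.
Change = 7.2314 − 8.4579 = -1.23 K.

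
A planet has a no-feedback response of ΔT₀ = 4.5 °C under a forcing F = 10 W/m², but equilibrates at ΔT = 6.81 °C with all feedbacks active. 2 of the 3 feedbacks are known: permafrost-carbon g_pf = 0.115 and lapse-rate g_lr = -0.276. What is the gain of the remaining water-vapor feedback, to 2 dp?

Amplification A = ΔT/ΔT₀ = 6.81/4.5 = 1.513.
Total gain g = 1 − 1/A = 1 − 1/1.513 = 0.3391.
Known gains sum to 0.115 − 0.276 = -0.161.
g_wv = 0.3391 + 0.161 = 0.50.

0.50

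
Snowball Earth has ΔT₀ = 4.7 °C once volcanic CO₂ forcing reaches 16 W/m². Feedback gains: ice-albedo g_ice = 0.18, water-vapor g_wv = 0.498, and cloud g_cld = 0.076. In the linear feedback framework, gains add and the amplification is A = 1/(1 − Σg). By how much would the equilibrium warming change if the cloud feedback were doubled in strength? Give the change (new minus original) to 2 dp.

8.54 °C

Original: g = 0.754, ΔT = 4.7/(1−0.754) = 19.1057 °C.
With doubled cloud: g' = 0.83, ΔT' = 4.7/(1−0.83) = 27.6471 °C.
Change = 27.6471 − 19.1057 = 8.54 °C.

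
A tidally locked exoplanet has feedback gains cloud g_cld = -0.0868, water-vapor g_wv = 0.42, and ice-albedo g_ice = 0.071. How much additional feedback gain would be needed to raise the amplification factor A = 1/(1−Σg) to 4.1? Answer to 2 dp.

Current total gain = 0.4042.
Target gain for A = 4.1: g* = 1 − 1/4.1 = 0.7561.
Additional gain needed = 0.7561 − 0.4042 = 0.35.

0.35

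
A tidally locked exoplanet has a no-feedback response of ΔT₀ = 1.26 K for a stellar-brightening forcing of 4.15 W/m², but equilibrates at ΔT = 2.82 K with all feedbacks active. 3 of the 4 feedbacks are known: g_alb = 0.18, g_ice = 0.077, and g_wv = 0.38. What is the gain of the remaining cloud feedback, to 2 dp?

Amplification A = ΔT/ΔT₀ = 2.82/1.26 = 2.238.
Total gain g = 1 − 1/A = 1 − 1/2.238 = 0.5532.
Known gains sum to 0.18 + 0.077 + 0.38 = 0.637.
g_cld = 0.5532 − 0.637 = -0.08.

-0.08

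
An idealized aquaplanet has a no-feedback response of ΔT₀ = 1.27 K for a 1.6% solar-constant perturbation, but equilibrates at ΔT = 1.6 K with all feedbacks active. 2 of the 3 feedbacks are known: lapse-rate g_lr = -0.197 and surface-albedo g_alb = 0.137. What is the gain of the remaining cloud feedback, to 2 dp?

0.27

Amplification A = ΔT/ΔT₀ = 1.6/1.27 = 1.26.
Total gain g = 1 − 1/A = 1 − 1/1.26 = 0.2063.
Known gains sum to -0.197 + 0.137 = -0.06.
g_cld = 0.2063 + 0.06 = 0.27.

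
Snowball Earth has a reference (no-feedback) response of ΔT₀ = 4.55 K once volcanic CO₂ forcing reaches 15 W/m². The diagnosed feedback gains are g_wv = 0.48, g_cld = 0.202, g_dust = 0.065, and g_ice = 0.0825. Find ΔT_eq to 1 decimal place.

Total gain g = 0.48 + 0.202 + 0.065 + 0.0825 = 0.8295.
Amplification A = 1/(1 − 0.8295) = 5.865.
ΔT = 4.55 × 5.865 = 26.7 K.

26.7 K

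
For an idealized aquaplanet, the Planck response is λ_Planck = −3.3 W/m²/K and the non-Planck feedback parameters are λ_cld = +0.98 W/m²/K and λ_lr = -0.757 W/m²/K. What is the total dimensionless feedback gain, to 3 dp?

0.068

Convert to gains: g_cld = 0.98/3.3 = 0.297; g_lr = -0.757/3.3 = -0.2294.
Total gain g = 0.0676.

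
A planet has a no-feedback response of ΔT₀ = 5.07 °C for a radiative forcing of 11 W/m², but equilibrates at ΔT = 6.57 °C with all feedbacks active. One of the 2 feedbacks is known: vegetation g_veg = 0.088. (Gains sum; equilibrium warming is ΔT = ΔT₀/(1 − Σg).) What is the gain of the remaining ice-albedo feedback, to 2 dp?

Amplification A = ΔT/ΔT₀ = 6.57/5.07 = 1.296.
Total gain g = 1 − 1/A = 1 − 1/1.296 = 0.2284.
The known gain is 0.088.
g_ice = 0.2284 − 0.088 = 0.14.

0.14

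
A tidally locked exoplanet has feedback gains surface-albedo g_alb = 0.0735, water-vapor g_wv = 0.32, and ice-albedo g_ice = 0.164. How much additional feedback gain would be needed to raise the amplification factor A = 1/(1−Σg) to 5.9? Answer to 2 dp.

Current total gain = 0.5575.
Target gain for A = 5.9: g* = 1 − 1/5.9 = 0.8305.
Additional gain needed = 0.8305 − 0.5575 = 0.27.

0.27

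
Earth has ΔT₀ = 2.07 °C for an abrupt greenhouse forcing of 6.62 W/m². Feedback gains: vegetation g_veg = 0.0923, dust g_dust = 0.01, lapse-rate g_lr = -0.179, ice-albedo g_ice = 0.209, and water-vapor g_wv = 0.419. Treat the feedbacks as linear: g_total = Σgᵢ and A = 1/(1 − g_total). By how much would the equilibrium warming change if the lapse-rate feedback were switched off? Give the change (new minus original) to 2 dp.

3.06 °C

Original: g = 0.5513, ΔT = 2.07/(1−0.5513) = 4.6133 °C.
Without lapse-rate: g' = 0.7303, ΔT' = 2.07/(1−0.7303) = 7.6752 °C.
Change = 7.6752 − 4.6133 = 3.06 °C.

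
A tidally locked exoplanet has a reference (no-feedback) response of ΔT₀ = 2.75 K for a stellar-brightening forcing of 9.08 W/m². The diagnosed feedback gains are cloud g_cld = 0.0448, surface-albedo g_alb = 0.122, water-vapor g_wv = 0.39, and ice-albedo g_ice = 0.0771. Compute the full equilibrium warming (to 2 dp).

Total gain g = 0.0448 + 0.122 + 0.39 + 0.0771 = 0.6339.
Amplification A = 1/(1 − 0.6339) = 2.731.
ΔT = 2.75 × 2.731 = 7.51 K.

7.51 K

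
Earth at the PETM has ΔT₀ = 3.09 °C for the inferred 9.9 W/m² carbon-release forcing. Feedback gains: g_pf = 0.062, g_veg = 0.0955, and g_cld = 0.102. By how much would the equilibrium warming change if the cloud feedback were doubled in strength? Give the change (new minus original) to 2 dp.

0.67 °C

Original: g = 0.2595, ΔT = 3.09/(1−0.2595) = 4.1729 °C.
With doubled cloud: g' = 0.3615, ΔT' = 3.09/(1−0.3615) = 4.8395 °C.
Change = 4.8395 − 4.1729 = 0.67 °C.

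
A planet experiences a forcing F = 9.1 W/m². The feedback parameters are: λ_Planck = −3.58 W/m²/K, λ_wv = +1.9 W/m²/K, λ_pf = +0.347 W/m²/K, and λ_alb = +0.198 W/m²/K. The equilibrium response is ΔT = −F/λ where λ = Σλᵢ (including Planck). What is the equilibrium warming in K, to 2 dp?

Net feedback parameter λ = (−3.58) + (+1.9) + (+0.347) + (+0.198) = -1.135 W/m²/K.
ΔT = −F/λ = −9.1/(-1.135) = 8.02 K.

8.02 K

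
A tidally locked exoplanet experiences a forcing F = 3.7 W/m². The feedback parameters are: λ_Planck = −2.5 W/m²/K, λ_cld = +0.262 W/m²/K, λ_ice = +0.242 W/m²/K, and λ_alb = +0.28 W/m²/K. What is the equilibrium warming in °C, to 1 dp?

2.2 °C

Net feedback parameter λ = (−2.5) + (+0.262) + (+0.242) + (+0.28) = -1.716 W/m²/K.
ΔT = −F/λ = −3.7/(-1.716) = 2.2 °C.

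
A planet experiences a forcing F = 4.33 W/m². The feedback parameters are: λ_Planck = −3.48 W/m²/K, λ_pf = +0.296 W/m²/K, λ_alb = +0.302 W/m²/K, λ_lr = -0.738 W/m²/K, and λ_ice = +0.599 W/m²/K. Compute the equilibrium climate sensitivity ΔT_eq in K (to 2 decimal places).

1.43 K

Net feedback parameter λ = (−3.48) + (+0.296) + (+0.302) + (-0.738) + (+0.599) = -3.021 W/m²/K.
ΔT = −F/λ = −4.33/(-3.021) = 1.43 K.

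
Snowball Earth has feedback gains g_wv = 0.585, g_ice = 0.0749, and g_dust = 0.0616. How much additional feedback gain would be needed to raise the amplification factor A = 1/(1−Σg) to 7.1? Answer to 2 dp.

Current total gain = 0.7215.
Target gain for A = 7.1: g* = 1 − 1/7.1 = 0.8592.
Additional gain needed = 0.8592 − 0.7215 = 0.14.

0.14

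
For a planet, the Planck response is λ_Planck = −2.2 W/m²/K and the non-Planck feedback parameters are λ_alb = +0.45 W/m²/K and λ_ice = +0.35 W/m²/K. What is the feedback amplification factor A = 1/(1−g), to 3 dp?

Convert to gains: g_alb = 0.45/2.2 = 0.2045; g_ice = 0.35/2.2 = 0.1591.
Total gain g = 0.3636.
A = 1/(1 − 0.3636) = 1.571.

1.571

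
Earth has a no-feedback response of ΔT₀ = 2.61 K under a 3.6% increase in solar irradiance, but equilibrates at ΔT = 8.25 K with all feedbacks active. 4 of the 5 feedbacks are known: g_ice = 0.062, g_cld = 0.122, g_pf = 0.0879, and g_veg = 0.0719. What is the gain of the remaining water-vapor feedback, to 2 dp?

Amplification A = ΔT/ΔT₀ = 8.25/2.61 = 3.161.
Total gain g = 1 − 1/A = 1 − 1/3.161 = 0.6836.
Known gains sum to 0.062 + 0.122 + 0.0879 + 0.0719 = 0.3438.
g_wv = 0.6836 − 0.3438 = 0.34.

0.34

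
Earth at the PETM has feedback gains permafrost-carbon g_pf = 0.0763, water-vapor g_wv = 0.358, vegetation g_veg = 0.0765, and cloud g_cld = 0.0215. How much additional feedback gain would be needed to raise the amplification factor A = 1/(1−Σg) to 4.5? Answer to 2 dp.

0.25

Current total gain = 0.5323.
Target gain for A = 4.5: g* = 1 − 1/4.5 = 0.7778.
Additional gain needed = 0.7778 − 0.5323 = 0.25.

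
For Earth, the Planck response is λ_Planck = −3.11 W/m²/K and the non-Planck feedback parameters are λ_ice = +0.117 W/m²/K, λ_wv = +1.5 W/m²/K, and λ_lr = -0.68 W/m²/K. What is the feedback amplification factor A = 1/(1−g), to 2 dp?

Convert to gains: g_ice = 0.117/3.11 = 0.03762; g_wv = 1.5/3.11 = 0.4823; g_lr = -0.68/3.11 = -0.2186.
Total gain g = 0.30132.
A = 1/(1 − 0.30132) = 1.43.

1.43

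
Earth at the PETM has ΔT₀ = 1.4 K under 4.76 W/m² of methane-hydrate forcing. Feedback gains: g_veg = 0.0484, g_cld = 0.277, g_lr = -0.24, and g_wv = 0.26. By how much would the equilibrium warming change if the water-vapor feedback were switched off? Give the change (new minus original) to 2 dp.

Original: g = 0.3454, ΔT = 1.4/(1−0.3454) = 2.1387 K.
Without water-vapor: g' = 0.0854, ΔT' = 1.4/(1−0.0854) = 1.5307 K.
Change = 1.5307 − 2.1387 = -0.61 K.

-0.61 K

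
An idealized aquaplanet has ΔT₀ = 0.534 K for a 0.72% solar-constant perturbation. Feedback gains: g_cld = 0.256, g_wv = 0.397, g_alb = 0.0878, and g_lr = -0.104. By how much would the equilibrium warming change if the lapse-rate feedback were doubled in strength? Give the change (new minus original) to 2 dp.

-0.33 K

Original: g = 0.6368, ΔT = 0.534/(1−0.6368) = 1.4703 K.
With doubled lapse-rate: g' = 0.5328, ΔT' = 0.534/(1−0.5328) = 1.1430 K.
Change = 1.1430 − 1.4703 = -0.33 K.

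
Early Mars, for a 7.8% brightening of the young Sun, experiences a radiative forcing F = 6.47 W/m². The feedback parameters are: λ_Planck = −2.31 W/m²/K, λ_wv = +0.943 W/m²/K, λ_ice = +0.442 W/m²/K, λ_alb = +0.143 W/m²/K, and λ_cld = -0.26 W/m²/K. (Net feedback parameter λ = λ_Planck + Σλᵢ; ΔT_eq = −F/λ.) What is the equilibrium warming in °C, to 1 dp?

Net feedback parameter λ = (−2.31) + (+0.943) + (+0.442) + (+0.143) + (-0.26) = -1.042 W/m²/K.
ΔT = −F/λ = −6.47/(-1.042) = 6.2 °C.

6.2 °C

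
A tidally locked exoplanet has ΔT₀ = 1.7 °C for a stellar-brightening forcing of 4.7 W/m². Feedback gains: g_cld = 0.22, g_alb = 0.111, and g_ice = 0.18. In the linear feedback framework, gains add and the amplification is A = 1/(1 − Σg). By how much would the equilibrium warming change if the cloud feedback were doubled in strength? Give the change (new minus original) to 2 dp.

2.84 °C

Original: g = 0.511, ΔT = 1.7/(1−0.511) = 3.4765 °C.
With doubled cloud: g' = 0.731, ΔT' = 1.7/(1−0.731) = 6.3197 °C.
Change = 6.3197 − 3.4765 = 2.84 °C.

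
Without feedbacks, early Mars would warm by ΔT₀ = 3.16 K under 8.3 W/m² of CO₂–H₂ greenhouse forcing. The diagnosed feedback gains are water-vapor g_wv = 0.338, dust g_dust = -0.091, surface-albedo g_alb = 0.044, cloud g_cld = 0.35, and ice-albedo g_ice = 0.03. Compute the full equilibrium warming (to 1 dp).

Total gain g = 0.338 − 0.091 + 0.044 + 0.35 + 0.03 = 0.671.
Amplification A = 1/(1 − 0.671) = 3.04.
ΔT = 3.16 × 3.04 = 9.6 K.

9.6 K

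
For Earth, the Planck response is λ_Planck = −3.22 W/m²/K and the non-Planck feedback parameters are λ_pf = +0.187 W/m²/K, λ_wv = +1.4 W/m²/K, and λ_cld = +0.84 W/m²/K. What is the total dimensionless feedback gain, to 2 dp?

0.75

Convert to gains: g_pf = 0.187/3.22 = 0.05807; g_wv = 1.4/3.22 = 0.4348; g_cld = 0.84/3.22 = 0.2609.
Total gain g = 0.75377.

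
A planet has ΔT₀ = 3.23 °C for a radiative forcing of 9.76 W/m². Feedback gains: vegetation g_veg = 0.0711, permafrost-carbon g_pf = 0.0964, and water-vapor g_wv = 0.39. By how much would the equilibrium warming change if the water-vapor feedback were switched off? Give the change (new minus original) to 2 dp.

Original: g = 0.5575, ΔT = 3.23/(1−0.5575) = 7.2994 °C.
Without water-vapor: g' = 0.1675, ΔT' = 3.23/(1−0.1675) = 3.8799 °C.
Change = 3.8799 − 7.2994 = -3.42 °C.

-3.42 °C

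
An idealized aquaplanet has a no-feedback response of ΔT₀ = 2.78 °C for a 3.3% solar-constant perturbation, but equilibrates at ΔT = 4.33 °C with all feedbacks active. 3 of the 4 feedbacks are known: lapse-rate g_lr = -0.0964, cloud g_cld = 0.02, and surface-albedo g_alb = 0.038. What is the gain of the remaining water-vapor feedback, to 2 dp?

0.40

Amplification A = ΔT/ΔT₀ = 4.33/2.78 = 1.558.
Total gain g = 1 − 1/A = 1 − 1/1.558 = 0.3582.
Known gains sum to -0.0964 + 0.02 + 0.038 = -0.0384.
g_wv = 0.3582 + 0.0384 = 0.40.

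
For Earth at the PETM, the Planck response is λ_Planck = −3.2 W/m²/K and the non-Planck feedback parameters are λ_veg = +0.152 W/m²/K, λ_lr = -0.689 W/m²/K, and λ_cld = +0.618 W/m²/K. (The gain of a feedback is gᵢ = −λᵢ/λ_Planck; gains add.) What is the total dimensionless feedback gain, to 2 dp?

Convert to gains: g_veg = 0.152/3.2 = 0.0475; g_lr = -0.689/3.2 = -0.2153; g_cld = 0.618/3.2 = 0.1931.
Total gain g = 0.0253.

0.03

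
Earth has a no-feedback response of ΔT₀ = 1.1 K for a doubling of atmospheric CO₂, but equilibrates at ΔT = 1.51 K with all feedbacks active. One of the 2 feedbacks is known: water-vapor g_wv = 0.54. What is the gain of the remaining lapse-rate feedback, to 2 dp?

Amplification A = ΔT/ΔT₀ = 1.51/1.1 = 1.373.
Total gain g = 1 − 1/A = 1 − 1/1.373 = 0.2717.
The known gain is 0.54.
g_lr = 0.2717 − 0.54 = -0.27.

-0.27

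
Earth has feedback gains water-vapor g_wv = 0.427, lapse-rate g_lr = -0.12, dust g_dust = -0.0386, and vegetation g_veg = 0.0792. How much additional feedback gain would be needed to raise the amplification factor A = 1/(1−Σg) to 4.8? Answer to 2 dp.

0.44

Current total gain = 0.3476.
Target gain for A = 4.8: g* = 1 − 1/4.8 = 0.7917.
Additional gain needed = 0.7917 − 0.3476 = 0.44.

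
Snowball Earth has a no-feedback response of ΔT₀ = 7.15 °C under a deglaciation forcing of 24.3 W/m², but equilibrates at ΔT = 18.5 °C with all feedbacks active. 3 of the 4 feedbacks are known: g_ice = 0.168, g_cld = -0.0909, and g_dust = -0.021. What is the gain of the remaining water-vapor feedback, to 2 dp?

Amplification A = ΔT/ΔT₀ = 18.5/7.15 = 2.587.
Total gain g = 1 − 1/A = 1 − 1/2.587 = 0.6135.
Known gains sum to 0.168 − 0.0909 − 0.021 = 0.0561.
g_wv = 0.6135 − 0.0561 = 0.56.

0.56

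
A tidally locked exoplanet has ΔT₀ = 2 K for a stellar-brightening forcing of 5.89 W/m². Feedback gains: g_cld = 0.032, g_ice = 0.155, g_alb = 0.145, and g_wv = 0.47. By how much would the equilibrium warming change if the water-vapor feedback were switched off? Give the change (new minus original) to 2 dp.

-7.11 K

Original: g = 0.802, ΔT = 2/(1−0.802) = 10.1010 K.
Without water-vapor: g' = 0.332, ΔT' = 2/(1−0.332) = 2.9940 K.
Change = 2.9940 − 10.1010 = -7.11 K.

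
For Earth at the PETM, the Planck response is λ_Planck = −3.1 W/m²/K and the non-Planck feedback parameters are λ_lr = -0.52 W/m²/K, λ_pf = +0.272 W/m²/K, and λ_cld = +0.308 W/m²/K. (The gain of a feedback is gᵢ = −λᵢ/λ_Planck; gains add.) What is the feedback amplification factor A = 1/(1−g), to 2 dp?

1.02

Convert to gains: g_lr = -0.52/3.1 = -0.1677; g_pf = 0.272/3.1 = 0.08774; g_cld = 0.308/3.1 = 0.09935.
Total gain g = 0.01939.
A = 1/(1 − 0.01939) = 1.02.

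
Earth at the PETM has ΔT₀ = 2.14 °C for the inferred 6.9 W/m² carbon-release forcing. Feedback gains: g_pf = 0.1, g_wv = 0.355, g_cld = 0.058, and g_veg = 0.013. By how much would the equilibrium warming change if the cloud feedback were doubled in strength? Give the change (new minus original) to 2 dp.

Original: g = 0.526, ΔT = 2.14/(1−0.526) = 4.5148 °C.
With doubled cloud: g' = 0.584, ΔT' = 2.14/(1−0.584) = 5.1442 °C.
Change = 5.1442 − 4.5148 = 0.63 °C.

0.63 °C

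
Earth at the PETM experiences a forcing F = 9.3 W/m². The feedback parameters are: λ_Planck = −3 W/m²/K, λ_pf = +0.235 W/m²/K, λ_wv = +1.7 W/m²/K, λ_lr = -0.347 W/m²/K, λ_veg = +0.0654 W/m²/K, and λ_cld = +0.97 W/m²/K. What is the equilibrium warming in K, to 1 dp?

24.7 K

Net feedback parameter λ = (−3) + (+0.235) + (+1.7) + (-0.347) + (+0.0654) + (+0.97) = -0.3766 W/m²/K.
ΔT = −F/λ = −9.3/(-0.3766) = 24.7 K.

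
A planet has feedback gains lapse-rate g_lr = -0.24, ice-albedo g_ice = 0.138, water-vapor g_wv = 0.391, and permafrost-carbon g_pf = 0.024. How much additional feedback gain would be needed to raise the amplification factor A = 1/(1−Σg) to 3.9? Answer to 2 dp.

0.43

Current total gain = 0.313.
Target gain for A = 3.9: g* = 1 − 1/3.9 = 0.7436.
Additional gain needed = 0.7436 − 0.313 = 0.43.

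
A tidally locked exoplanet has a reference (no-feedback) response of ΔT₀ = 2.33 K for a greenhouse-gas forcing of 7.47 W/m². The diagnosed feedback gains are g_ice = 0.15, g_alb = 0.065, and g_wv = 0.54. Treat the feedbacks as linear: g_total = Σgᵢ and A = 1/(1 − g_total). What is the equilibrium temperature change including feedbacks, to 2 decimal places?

Total gain g = 0.15 + 0.065 + 0.54 = 0.755.
Amplification A = 1/(1 − 0.755) = 4.082.
ΔT = 2.33 × 4.082 = 9.51 K.

9.51 K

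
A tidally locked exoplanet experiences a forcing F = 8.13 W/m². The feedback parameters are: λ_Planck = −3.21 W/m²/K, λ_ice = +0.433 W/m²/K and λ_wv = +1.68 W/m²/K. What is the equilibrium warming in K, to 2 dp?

Net feedback parameter λ = (−3.21) + (+0.433) + (+1.68) = -1.097 W/m²/K.
ΔT = −F/λ = −8.13/(-1.097) = 7.41 K.

7.41 K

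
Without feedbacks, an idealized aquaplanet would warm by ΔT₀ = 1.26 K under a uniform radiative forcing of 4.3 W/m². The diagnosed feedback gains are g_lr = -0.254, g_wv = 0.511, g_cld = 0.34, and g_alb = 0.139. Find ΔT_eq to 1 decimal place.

4.8 K

Total gain g = -0.254 + 0.511 + 0.34 + 0.139 = 0.736.
Amplification A = 1/(1 − 0.736) = 3.788.
ΔT = 1.26 × 3.788 = 4.8 K.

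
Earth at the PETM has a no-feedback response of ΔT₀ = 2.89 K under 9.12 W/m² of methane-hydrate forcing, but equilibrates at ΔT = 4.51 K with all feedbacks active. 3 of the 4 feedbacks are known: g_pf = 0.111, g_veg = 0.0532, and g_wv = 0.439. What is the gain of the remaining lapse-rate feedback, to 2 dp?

-0.24

Amplification A = ΔT/ΔT₀ = 4.51/2.89 = 1.561.
Total gain g = 1 − 1/A = 1 − 1/1.561 = 0.3594.
Known gains sum to 0.111 + 0.0532 + 0.439 = 0.6032.
g_lr = 0.3594 − 0.6032 = -0.24.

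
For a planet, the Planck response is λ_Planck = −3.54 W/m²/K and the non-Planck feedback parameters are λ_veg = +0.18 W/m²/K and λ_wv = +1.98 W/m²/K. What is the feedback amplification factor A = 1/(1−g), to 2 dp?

Convert to gains: g_veg = 0.18/3.54 = 0.05085; g_wv = 1.98/3.54 = 0.5593.
Total gain g = 0.61015.
A = 1/(1 − 0.61015) = 2.57.

2.57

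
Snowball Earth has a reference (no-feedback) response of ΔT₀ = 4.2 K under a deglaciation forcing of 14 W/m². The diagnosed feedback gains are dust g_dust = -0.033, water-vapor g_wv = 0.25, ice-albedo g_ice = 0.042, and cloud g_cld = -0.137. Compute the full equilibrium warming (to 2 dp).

4.78 K

Total gain g = -0.033 + 0.25 + 0.042 − 0.137 = 0.122.
Amplification A = 1/(1 − 0.122) = 1.139.
ΔT = 4.2 × 1.139 = 4.78 K.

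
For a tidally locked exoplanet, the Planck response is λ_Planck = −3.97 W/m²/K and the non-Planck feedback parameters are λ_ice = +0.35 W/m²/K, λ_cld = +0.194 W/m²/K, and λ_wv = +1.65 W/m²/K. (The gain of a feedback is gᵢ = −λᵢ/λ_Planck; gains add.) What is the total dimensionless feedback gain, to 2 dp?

Convert to gains: g_ice = 0.35/3.97 = 0.08816; g_cld = 0.194/3.97 = 0.04887; g_wv = 1.65/3.97 = 0.4156.
Total gain g = 0.55263.

0.55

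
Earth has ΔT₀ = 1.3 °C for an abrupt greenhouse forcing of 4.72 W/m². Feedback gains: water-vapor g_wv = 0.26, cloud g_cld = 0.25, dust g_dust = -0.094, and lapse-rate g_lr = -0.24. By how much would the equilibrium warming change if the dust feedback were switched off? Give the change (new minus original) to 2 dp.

0.20 °C

Original: g = 0.176, ΔT = 1.3/(1−0.176) = 1.5777 °C.
Without dust: g' = 0.27, ΔT' = 1.3/(1−0.27) = 1.7808 °C.
Change = 1.7808 − 1.5777 = 0.20 °C.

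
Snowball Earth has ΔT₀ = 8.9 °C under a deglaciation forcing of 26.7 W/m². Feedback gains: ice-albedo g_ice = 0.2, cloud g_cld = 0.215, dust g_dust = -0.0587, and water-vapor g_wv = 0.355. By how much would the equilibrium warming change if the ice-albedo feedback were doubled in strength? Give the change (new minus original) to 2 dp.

69.51 °C

Original: g = 0.7113, ΔT = 8.9/(1−0.7113) = 30.8278 °C.
With doubled ice-albedo: g' = 0.9113, ΔT' = 8.9/(1−0.9113) = 100.3382 °C.
Change = 100.3382 − 30.8278 = 69.51 °C.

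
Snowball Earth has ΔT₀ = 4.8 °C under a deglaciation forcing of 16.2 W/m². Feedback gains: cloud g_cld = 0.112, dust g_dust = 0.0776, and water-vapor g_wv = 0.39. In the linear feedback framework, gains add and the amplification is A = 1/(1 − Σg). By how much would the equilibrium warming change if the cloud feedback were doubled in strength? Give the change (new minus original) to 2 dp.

Original: g = 0.5796, ΔT = 4.8/(1−0.5796) = 11.4177 °C.
With doubled cloud: g' = 0.6916, ΔT' = 4.8/(1−0.6916) = 15.5642 °C.
Change = 15.5642 − 11.4177 = 4.15 °C.

4.15 °C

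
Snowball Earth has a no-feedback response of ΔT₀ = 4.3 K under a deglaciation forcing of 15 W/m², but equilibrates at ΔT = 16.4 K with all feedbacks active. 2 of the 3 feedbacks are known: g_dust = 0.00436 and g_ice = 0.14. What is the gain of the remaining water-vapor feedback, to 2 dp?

Amplification A = ΔT/ΔT₀ = 16.4/4.3 = 3.814.
Total gain g = 1 − 1/A = 1 − 1/3.814 = 0.7378.
Known gains sum to 0.00436 + 0.14 = 0.14436.
g_wv = 0.7378 − 0.14436 = 0.59.

0.59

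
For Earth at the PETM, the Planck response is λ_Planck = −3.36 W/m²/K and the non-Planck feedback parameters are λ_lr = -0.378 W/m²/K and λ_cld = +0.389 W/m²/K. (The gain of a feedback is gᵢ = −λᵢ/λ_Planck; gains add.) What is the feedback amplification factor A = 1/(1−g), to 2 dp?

1.00

Convert to gains: g_lr = -0.378/3.36 = -0.1125; g_cld = 0.389/3.36 = 0.1158.
Total gain g = 0.0033.
A = 1/(1 − 0.0033) = 1.00.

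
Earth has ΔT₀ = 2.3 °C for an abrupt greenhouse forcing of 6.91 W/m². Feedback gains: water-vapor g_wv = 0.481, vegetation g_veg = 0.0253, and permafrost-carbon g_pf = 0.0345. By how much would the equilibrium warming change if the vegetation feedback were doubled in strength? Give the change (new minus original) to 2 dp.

0.29 °C

Original: g = 0.5408, ΔT = 2.3/(1−0.5408) = 5.0087 °C.
With doubled vegetation: g' = 0.5661, ΔT' = 2.3/(1−0.5661) = 5.3008 °C.
Change = 5.3008 − 5.0087 = 0.29 °C.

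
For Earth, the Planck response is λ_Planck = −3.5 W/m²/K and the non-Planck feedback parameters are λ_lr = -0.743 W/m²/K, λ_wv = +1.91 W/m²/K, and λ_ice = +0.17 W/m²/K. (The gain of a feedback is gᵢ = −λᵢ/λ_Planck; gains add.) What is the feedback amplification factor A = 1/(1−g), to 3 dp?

Convert to gains: g_lr = -0.743/3.5 = -0.2123; g_wv = 1.91/3.5 = 0.5457; g_ice = 0.17/3.5 = 0.04857.
Total gain g = 0.38197.
A = 1/(1 − 0.38197) = 1.618.

1.618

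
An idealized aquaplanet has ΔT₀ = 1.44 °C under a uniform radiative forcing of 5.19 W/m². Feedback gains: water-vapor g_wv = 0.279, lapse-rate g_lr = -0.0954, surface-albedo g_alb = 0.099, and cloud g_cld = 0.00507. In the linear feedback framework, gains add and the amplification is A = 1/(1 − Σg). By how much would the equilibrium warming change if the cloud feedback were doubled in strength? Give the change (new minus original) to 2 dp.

Original: g = 0.28767, ΔT = 1.44/(1−0.28767) = 2.0215 °C.
With doubled cloud: g' = 0.29274, ΔT' = 1.44/(1−0.29274) = 2.0360 °C.
Change = 2.0360 − 2.0215 = 0.01 °C.

0.01 °C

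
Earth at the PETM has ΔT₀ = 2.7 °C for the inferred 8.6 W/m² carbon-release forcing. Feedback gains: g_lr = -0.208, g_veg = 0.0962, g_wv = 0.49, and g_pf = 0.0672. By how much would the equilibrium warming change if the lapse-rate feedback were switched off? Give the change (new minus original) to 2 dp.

Original: g = 0.4454, ΔT = 2.7/(1−0.4454) = 4.8684 °C.
Without lapse-rate: g' = 0.6534, ΔT' = 2.7/(1−0.6534) = 7.7900 °C.
Change = 7.7900 − 4.8684 = 2.92 °C.

2.92 °C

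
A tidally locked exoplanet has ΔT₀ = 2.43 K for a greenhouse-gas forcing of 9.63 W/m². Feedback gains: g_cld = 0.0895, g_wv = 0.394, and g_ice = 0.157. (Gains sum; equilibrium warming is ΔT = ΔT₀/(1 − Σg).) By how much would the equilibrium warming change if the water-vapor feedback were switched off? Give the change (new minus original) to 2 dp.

Original: g = 0.6405, ΔT = 2.43/(1−0.6405) = 6.7594 K.
Without water-vapor: g' = 0.2465, ΔT' = 2.43/(1−0.2465) = 3.2250 K.
Change = 3.2250 − 6.7594 = -3.53 K.

-3.53 K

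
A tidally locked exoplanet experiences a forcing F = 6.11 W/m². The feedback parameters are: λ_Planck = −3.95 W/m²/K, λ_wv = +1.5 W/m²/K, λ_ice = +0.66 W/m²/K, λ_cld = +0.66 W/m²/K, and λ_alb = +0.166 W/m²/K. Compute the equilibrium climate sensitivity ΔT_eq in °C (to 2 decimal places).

6.34 °C

Net feedback parameter λ = (−3.95) + (+1.5) + (+0.66) + (+0.66) + (+0.166) = -0.964 W/m²/K.
ΔT = −F/λ = −6.11/(-0.964) = 6.34 °C.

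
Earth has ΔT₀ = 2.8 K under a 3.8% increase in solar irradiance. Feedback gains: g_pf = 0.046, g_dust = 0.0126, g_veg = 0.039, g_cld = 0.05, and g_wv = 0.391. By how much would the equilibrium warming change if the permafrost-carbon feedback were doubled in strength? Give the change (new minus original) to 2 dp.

Original: g = 0.5386, ΔT = 2.8/(1−0.5386) = 6.0685 K.
With doubled permafrost-carbon: g' = 0.5846, ΔT' = 2.8/(1−0.5846) = 6.7405 K.
Change = 6.7405 − 6.0685 = 0.67 K.

0.67 K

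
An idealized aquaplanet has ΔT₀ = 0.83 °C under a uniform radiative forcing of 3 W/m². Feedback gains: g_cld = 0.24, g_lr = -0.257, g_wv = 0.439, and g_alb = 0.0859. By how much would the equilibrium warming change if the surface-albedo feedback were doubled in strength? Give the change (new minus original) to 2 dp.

Original: g = 0.5079, ΔT = 0.83/(1−0.5079) = 1.6866 °C.
With doubled surface-albedo: g' = 0.5938, ΔT' = 0.83/(1−0.5938) = 2.0433 °C.
Change = 2.0433 − 1.6866 = 0.36 °C.

0.36 °C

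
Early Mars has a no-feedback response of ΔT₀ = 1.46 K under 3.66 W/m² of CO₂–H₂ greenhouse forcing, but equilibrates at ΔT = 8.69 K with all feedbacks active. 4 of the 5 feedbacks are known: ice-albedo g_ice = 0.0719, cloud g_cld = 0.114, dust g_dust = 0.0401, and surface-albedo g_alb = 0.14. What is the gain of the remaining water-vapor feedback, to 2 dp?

0.47

Amplification A = ΔT/ΔT₀ = 8.69/1.46 = 5.952.
Total gain g = 1 − 1/A = 1 − 1/5.952 = 0.832.
Known gains sum to 0.0719 + 0.114 + 0.0401 + 0.14 = 0.366.
g_wv = 0.832 − 0.366 = 0.47.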